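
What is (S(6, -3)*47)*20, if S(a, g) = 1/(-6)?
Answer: -470/3 ≈ -156.67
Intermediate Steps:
S(a, g) = -1/6
(S(6, -3)*47)*20 = -1/6*47*20 = -47/6*20 = -470/3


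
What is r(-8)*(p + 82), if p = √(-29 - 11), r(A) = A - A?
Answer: 0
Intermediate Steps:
r(A) = 0
p = 2*I*√10 (p = √(-40) = 2*I*√10 ≈ 6.3246*I)
r(-8)*(p + 82) = 0*(2*I*√10 + 82) = 0*(82 + 2*I*√10) = 0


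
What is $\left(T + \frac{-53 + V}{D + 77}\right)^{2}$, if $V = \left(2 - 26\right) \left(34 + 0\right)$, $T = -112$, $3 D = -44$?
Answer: $\frac{4583881}{289} \approx 15861.0$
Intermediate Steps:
$D = - \frac{44}{3}$ ($D = \frac{1}{3} \left(-44\right) = - \frac{44}{3} \approx -14.667$)
$V = -816$ ($V = \left(-24\right) 34 = -816$)
$\left(T + \frac{-53 + V}{D + 77}\right)^{2} = \left(-112 + \frac{-53 - 816}{- \frac{44}{3} + 77}\right)^{2} = \left(-112 - \frac{869}{\frac{187}{3}}\right)^{2} = \left(-112 - \frac{237}{17}\right)^{2} = \left(- \frac{2141}{17}\right)^{2} = \frac{4583881}{289}$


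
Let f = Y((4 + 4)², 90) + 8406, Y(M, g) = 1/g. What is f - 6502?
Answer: 171361/90 ≈ 1904.0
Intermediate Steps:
f = 756541/90 (f = 1/90 + 8406 = 756541/90 ≈ 8406.0)
f - 6502 = 756541/90 - 6502 = 171361/90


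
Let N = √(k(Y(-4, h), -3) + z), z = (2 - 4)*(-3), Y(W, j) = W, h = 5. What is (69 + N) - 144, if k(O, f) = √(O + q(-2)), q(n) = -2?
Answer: -75 + √(6 + I*√6) ≈ -72.502 + 0.49028*I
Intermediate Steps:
k(O, f) = √(-2 + O) (k(O, f) = √(O - 2) = √(-2 + O))
z = 6 (z = -2*(-3) = 6)
N = √(6 + I*√6) (N = √(√(-2 - 4) + 6) = √(√(-6) + 6) = √(I*√6 + 6) = √(6 + I*√6) ≈ 2.4981 + 0.49028*I)
(69 + N) - 144 = (69 + √(6 + I*√6)) - 144 = -75 + √(6 + I*√6)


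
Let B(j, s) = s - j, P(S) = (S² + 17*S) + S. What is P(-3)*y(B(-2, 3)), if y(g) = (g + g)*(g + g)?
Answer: -4500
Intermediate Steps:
P(S) = S² + 18*S
y(g) = 4*g² (y(g) = (2*g)*(2*g) = 4*g²)
P(-3)*y(B(-2, 3)) = (-3*(18 - 3))*(4*(3 - 1*(-2))²) = (-3*15)*(4*(3 + 2)²) = -180*5² = -180*25 = -45*100 = -4500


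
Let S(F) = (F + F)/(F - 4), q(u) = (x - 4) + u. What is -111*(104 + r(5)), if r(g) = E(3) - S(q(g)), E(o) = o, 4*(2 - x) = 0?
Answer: -12543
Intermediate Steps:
x = 2 (x = 2 - ¼*0 = 2 + 0 = 2)
q(u) = -2 + u (q(u) = (2 - 4) + u = -2 + u)
S(F) = 2*F/(-4 + F) (S(F) = (2*F)/(-4 + F) = 2*F/(-4 + F))
r(g) = 3 - 2*(-2 + g)/(-6 + g) (r(g) = 3 - 2*(-2 + g)/(-4 + (-2 + g)) = 3 - 2*(-2 + g)/(-6 + g))
-111*(104 + r(5)) = -111*(104 + (-14 + 5)/(-6 + 5)) = -111*(104 - 9/(-1)) = -111*(104 - 1*(-9)) = -111*(104 + 9) = -111*113 = -12543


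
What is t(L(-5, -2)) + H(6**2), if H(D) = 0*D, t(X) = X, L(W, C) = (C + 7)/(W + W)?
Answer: -1/2 ≈ -0.50000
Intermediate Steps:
L(W, C) = (7 + C)/(2*W) (L(W, C) = (7 + C)/((2*W)) = (7 + C)*(1/(2*W)) = (7 + C)/(2*W))
H(D) = 0
t(L(-5, -2)) + H(6**2) = (1/2)*(7 - 2)/(-5) + 0 = (1/2)*(-1/5)*5 + 0 = -1/2 + 0 = -1/2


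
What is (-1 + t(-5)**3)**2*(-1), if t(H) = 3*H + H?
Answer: -64016001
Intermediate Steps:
t(H) = 4*H
(-1 + t(-5)**3)**2*(-1) = (-1 + (4*(-5))**3)**2*(-1) = (-1 + (-20)**3)**2*(-1) = (-1 - 8000)**2*(-1) = (-8001)**2*(-1) = 64016001*(-1) = -64016001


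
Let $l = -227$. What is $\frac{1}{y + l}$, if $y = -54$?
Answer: $- \frac{1}{281} \approx -0.0035587$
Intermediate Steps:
$\frac{1}{y + l} = \frac{1}{-54 - 227} = \frac{1}{-281} = - \frac{1}{281}$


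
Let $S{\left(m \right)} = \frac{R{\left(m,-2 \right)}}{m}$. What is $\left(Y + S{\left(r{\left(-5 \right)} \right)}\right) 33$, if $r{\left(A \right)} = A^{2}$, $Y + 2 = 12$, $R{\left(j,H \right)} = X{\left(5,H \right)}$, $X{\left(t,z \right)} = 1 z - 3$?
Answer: $\frac{1617}{5} \approx 323.4$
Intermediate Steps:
$X{\left(t,z \right)} = -3 + z$ ($X{\left(t,z \right)} = z - 3 = -3 + z$)
$R{\left(j,H \right)} = -3 + H$
$Y = 10$ ($Y = -2 + 12 = 10$)
$S{\left(m \right)} = - \frac{5}{m}$ ($S{\left(m \right)} = \frac{-3 - 2}{m} = - \frac{5}{m}$)
$\left(Y + S{\left(r{\left(-5 \right)} \right)}\right) 33 = \left(10 - \frac{5}{\left(-5\right)^{2}}\right) 33 = \left(10 - \frac{5}{25}\right) 33 = \left(10 - \frac{1}{5}\right) 33 = \frac{49}{5} \cdot 33 = \frac{1617}{5}$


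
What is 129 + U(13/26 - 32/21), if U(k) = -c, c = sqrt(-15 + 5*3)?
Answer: 129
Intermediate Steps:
c = 0 (c = sqrt(-15 + 15) = sqrt(0) = 0)
U(k) = 0 (U(k) = -1*0 = 0)
129 + U(13/26 - 32/21) = 129 + 0 = 129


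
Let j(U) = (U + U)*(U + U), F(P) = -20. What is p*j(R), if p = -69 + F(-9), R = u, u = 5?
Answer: -8900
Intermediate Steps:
R = 5
j(U) = 4*U² (j(U) = (2*U)*(2*U) = 4*U²)
p = -89 (p = -69 - 20 = -89)
p*j(R) = -356*5² = -356*25 = -89*100 = -8900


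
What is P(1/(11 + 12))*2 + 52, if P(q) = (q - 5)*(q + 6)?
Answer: -4184/529 ≈ -7.9093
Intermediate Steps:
P(q) = (-5 + q)*(6 + q)
P(1/(11 + 12))*2 + 52 = (-30 + 1/(11 + 12) + (1/(11 + 12))²)*2 + 52 = (-30 + 1/23 + (1/23)²)*2 + 52 = (-30 + 1/23 + 1/529)*2 + 52 = -15846/529*2 + 52 = -31692/529 + 52 = -4184/529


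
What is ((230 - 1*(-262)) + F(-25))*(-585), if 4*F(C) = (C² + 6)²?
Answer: -234075465/4 ≈ -5.8519e+7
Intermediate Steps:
F(C) = (6 + C²)²/4 (F(C) = (C² + 6)²/4 = (6 + C²)²/4)
((230 - 1*(-262)) + F(-25))*(-585) = ((230 - 1*(-262)) + (6 + (-25)²)²/4)*(-585) = ((230 + 262) + (6 + 625)²/4)*(-585) = (492 + (¼)*631²)*(-585) = (492 + (¼)*398161)*(-585) = (492 + 398161/4)*(-585) = (400129/4)*(-585) = -234075465/4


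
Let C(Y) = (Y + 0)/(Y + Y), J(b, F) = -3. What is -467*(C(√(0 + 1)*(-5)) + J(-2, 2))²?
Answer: -11675/4 ≈ -2918.8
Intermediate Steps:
C(Y) = ½ (C(Y) = Y/((2*Y)) = Y*(1/(2*Y)) = ½)
-467*(C(√(0 + 1)*(-5)) + J(-2, 2))² = -467*(½ - 3)² = -467*(-5/2)² = -467*25/4 = -11675/4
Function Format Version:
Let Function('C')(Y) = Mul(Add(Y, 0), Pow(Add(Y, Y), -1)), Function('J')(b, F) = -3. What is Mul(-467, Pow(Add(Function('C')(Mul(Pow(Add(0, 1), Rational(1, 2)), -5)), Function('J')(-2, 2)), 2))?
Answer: Rational(-11675, 4) ≈ -2918.8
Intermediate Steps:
Function('C')(Y) = Rational(1, 2) (Function('C')(Y) = Mul(Y, Pow(Mul(2, Y), -1)) = Mul(Y, Mul(Rational(1, 2), Pow(Y, -1))) = Rational(1, 2))
Mul(-467, Pow(Add(Function('C')(Mul(Pow(Add(0, 1), Rational(1, 2)), -5)), Function('J')(-2, 2)), 2)) = Mul(-467, Pow(Add(Rational(1, 2), -3), 2)) = Mul(-467, Pow(Rational(-5, 2), 2)) = Mul(-467, Rational(25, 4)) = Rational(-11675, 4)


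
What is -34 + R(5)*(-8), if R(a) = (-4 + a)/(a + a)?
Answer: -174/5 ≈ -34.800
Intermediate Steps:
R(a) = (-4 + a)/(2*a) (R(a) = (-4 + a)/((2*a)) = (-4 + a)*(1/(2*a)) = (-4 + a)/(2*a))
-34 + R(5)*(-8) = -34 + ((½)*(-4 + 5)/5)*(-8) = -34 + ((½)*(⅕)*1)*(-8) = -34 + (⅒)*(-8) = -34 - ⅘ = -174/5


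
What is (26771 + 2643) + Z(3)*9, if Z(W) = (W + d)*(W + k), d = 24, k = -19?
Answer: 25526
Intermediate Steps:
Z(W) = (-19 + W)*(24 + W) (Z(W) = (W + 24)*(W - 19) = (24 + W)*(-19 + W) = (-19 + W)*(24 + W))
(26771 + 2643) + Z(3)*9 = (26771 + 2643) + (-456 + 3² + 5*3)*9 = 29414 + (-456 + 9 + 15)*9 = 29414 - 432*9 = 29414 - 3888 = 25526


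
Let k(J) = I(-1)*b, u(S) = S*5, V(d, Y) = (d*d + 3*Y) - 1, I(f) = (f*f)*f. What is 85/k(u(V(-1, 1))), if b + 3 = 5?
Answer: -85/2 ≈ -42.500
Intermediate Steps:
b = 2 (b = -3 + 5 = 2)
I(f) = f³ (I(f) = f²*f = f³)
V(d, Y) = -1 + d² + 3*Y (V(d, Y) = (d² + 3*Y) - 1 = -1 + d² + 3*Y)
u(S) = 5*S
k(J) = -2 (k(J) = (-1)³*2 = -1*2 = -2)
85/k(u(V(-1, 1))) = 85/(-2) = 85*(-½) = -85/2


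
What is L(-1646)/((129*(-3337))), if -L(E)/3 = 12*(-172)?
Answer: -48/3337 ≈ -0.014384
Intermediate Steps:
L(E) = 6192 (L(E) = -36*(-172) = -3*(-2064) = 6192)
L(-1646)/((129*(-3337))) = 6192/((129*(-3337))) = 6192/(-430473) = 6192*(-1/430473) = -48/3337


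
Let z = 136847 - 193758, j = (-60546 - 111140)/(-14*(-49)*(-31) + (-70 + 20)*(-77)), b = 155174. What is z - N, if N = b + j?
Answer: -1846922023/8708 ≈ -2.1209e+5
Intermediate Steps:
j = 85843/8708 (j = -171686/(686*(-31) - 50*(-77)) = -171686/(-21266 + 3850) = -171686/(-17416) = -171686*(-1/17416) = 85843/8708 ≈ 9.8579)
z = -56911
N = 1351341035/8708 (N = 155174 + 85843/8708 = 1351341035/8708 ≈ 1.5518e+5)
z - N = -56911 - 1*1351341035/8708 = -56911 - 1351341035/8708 = -1846922023/8708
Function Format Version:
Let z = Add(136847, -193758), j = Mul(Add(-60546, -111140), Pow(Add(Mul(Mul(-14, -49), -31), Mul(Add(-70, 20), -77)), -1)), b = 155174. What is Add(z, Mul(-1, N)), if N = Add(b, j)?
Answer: Rational(-1846922023, 8708) ≈ -2.1209e+5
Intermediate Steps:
j = Rational(85843, 8708) (j = Mul(-171686, Pow(Add(Mul(686, -31), Mul(-50, -77)), -1)) = Mul(-171686, Pow(Add(-21266, 3850), -1)) = Mul(-171686, Pow(-17416, -1)) = Mul(-171686, Rational(-1, 17416)) = Rational(85843, 8708) ≈ 9.8579)
z = -56911
N = Rational(1351341035, 8708) (N = Add(155174, Rational(85843, 8708)) = Rational(1351341035, 8708) ≈ 1.5518e+5)
Add(z, Mul(-1, N)) = Add(-56911, Mul(-1, Rational(1351341035, 8708))) = Add(-56911, Rational(-1351341035, 8708)) = Rational(-1846922023, 8708)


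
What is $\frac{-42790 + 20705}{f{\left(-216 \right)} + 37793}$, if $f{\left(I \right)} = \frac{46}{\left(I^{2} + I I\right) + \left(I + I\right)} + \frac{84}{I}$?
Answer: $- \frac{1025627400}{1755088883} \approx -0.58437$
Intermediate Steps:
$f{\left(I \right)} = \frac{46}{2 I + 2 I^{2}} + \frac{84}{I}$ ($f{\left(I \right)} = \frac{46}{\left(I^{2} + I^{2}\right) + 2 I} + \frac{84}{I} = \frac{46}{2 I^{2} + 2 I} + \frac{84}{I} = \frac{46}{2 I + 2 I^{2}} + \frac{84}{I}$)
$\frac{-42790 + 20705}{f{\left(-216 \right)} + 37793} = \frac{-42790 + 20705}{\frac{107 + 84 \left(-216\right)}{\left(-216\right) \left(1 - 216\right)} + 37793} = - \frac{22085}{- \frac{107 - 18144}{216 \left(-215\right)} + 37793} = - \frac{22085}{\left(- \frac{1}{216}\right) \left(- \frac{1}{215}\right) \left(-18037\right) + 37793} = - \frac{22085}{- \frac{18037}{46440} + 37793} = - \frac{22085}{\frac{1755088883}{46440}} = \left(-22085\right) \frac{46440}{1755088883} = - \frac{1025627400}{1755088883}$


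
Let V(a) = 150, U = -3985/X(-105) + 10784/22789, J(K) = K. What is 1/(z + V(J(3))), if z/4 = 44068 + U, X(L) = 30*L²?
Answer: 753746175/132978798083384 ≈ 5.6682e-6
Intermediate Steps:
U = 695198767/1507492350 (U = -3985/(30*(-105)²) + 10784/22789 = -3985/(30*11025) + 10784*(1/22789) = -3985/330750 + 10784/22789 = -3985*1/330750 + 10784/22789 = -797/66150 + 10784/22789 = 695198767/1507492350 ≈ 0.46116)
z = 132865736157134/753746175 (z = 4*(44068 + 695198767/1507492350) = 4*(66432868078567/1507492350) = 132865736157134/753746175 ≈ 1.7627e+5)
1/(z + V(J(3))) = 1/(132865736157134/753746175 + 150) = 1/(132978798083384/753746175) = 753746175/132978798083384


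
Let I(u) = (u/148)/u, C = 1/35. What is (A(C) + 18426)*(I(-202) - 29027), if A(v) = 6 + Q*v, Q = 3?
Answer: -554289036477/1036 ≈ -5.3503e+8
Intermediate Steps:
C = 1/35 ≈ 0.028571
A(v) = 6 + 3*v
I(u) = 1/148 (I(u) = (u*(1/148))/u = (u/148)/u = 1/148)
(A(C) + 18426)*(I(-202) - 29027) = ((6 + 3*(1/35)) + 18426)*(1/148 - 29027) = ((6 + 3/35) + 18426)*(-4295995/148) = (213/35 + 18426)*(-4295995/148) = (645123/35)*(-4295995/148) = -554289036477/1036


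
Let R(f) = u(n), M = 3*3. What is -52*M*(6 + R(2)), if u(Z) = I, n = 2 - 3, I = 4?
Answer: -4680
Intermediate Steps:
n = -1
u(Z) = 4
M = 9
R(f) = 4
-52*M*(6 + R(2)) = -468*(6 + 4) = -468*10 = -52*90 = -4680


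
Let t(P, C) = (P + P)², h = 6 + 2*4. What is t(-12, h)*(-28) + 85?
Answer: -16043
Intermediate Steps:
h = 14 (h = 6 + 8 = 14)
t(P, C) = 4*P² (t(P, C) = (2*P)² = 4*P²)
t(-12, h)*(-28) + 85 = (4*(-12)²)*(-28) + 85 = (4*144)*(-28) + 85 = 576*(-28) + 85 = -16128 + 85 = -16043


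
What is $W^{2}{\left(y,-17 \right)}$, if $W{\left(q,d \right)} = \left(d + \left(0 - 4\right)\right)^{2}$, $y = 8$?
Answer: $194481$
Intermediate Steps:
$W{\left(q,d \right)} = \left(-4 + d\right)^{2}$ ($W{\left(q,d \right)} = \left(d + \left(0 - 4\right)\right)^{2} = \left(d - 4\right)^{2} = \left(-4 + d\right)^{2}$)
$W^{2}{\left(y,-17 \right)} = \left(\left(-4 - 17\right)^{2}\right)^{2} = \left(\left(-21\right)^{2}\right)^{2} = 441^{2} = 194481$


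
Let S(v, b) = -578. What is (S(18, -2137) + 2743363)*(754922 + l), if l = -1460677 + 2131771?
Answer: 3911255294560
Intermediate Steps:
l = 671094
(S(18, -2137) + 2743363)*(754922 + l) = (-578 + 2743363)*(754922 + 671094) = 2742785*1426016 = 3911255294560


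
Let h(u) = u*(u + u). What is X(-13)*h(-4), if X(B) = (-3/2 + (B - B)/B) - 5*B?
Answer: 2032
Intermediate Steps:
h(u) = 2*u**2 (h(u) = u*(2*u) = 2*u**2)
X(B) = -3/2 - 5*B (X(B) = (-3*1/2 + 0/B) - 5*B = (-3/2 + 0) - 5*B = -3/2 - 5*B)
X(-13)*h(-4) = (-3/2 - 5*(-13))*(2*(-4)**2) = (-3/2 + 65)*(2*16) = (127/2)*32 = 2032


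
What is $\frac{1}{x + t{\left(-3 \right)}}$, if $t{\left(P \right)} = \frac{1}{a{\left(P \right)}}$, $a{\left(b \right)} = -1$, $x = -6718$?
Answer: $- \frac{1}{6719} \approx -0.00014883$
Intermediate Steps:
$t{\left(P \right)} = -1$ ($t{\left(P \right)} = \frac{1}{-1} = -1$)
$\frac{1}{x + t{\left(-3 \right)}} = \frac{1}{-6718 - 1} = \frac{1}{-6719} = - \frac{1}{6719}$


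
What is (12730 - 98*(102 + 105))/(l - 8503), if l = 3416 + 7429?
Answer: -3778/1171 ≈ -3.2263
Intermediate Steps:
l = 10845
(12730 - 98*(102 + 105))/(l - 8503) = (12730 - 98*(102 + 105))/(10845 - 8503) = (12730 - 98*207)/2342 = (12730 - 20286)*(1/2342) = -7556*1/2342 = -3778/1171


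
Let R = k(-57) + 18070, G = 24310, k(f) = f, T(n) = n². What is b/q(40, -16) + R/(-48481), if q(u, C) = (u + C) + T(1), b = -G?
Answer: -235804687/242405 ≈ -972.77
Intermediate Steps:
b = -24310 (b = -1*24310 = -24310)
q(u, C) = 1 + C + u (q(u, C) = (u + C) + 1² = (C + u) + 1 = 1 + C + u)
R = 18013 (R = -57 + 18070 = 18013)
b/q(40, -16) + R/(-48481) = -24310/(1 - 16 + 40) + 18013/(-48481) = -24310/25 + 18013*(-1/48481) = -24310*1/25 - 18013/48481 = -4862/5 - 18013/48481 = -235804687/242405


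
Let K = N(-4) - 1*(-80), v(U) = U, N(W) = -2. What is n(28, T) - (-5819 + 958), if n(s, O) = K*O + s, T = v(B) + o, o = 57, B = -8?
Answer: 8711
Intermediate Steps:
K = 78 (K = -2 - 1*(-80) = -2 + 80 = 78)
T = 49 (T = -8 + 57 = 49)
n(s, O) = s + 78*O (n(s, O) = 78*O + s = s + 78*O)
n(28, T) - (-5819 + 958) = (28 + 78*49) - (-5819 + 958) = (28 + 3822) - 1*(-4861) = 3850 + 4861 = 8711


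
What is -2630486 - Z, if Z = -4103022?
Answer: 1472536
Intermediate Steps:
-2630486 - Z = -2630486 - 1*(-4103022) = -2630486 + 4103022 = 1472536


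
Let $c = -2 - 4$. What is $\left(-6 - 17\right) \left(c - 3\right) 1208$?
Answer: $250056$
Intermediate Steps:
$c = -6$ ($c = -2 - 4 = -6$)
$\left(-6 - 17\right) \left(c - 3\right) 1208 = \left(-6 - 17\right) \left(-6 - 3\right) 1208 = \left(-23\right) \left(-9\right) 1208 = 207 \cdot 1208 = 250056$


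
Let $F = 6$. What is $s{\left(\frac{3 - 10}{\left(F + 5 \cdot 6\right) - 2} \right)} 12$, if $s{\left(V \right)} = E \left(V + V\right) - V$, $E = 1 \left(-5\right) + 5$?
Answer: $\frac{42}{17} \approx 2.4706$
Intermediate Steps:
$E = 0$ ($E = -5 + 5 = 0$)
$s{\left(V \right)} = - V$ ($s{\left(V \right)} = 0 \left(V + V\right) - V = 0 \cdot 2 V - V = 0 - V = - V$)
$s{\left(\frac{3 - 10}{\left(F + 5 \cdot 6\right) - 2} \right)} 12 = - \frac{3 - 10}{\left(6 + 5 \cdot 6\right) - 2} \cdot 12 = - \frac{-7}{\left(6 + 30\right) - 2} \cdot 12 = - \frac{-7}{36 - 2} \cdot 12 = - \frac{-7}{34} \cdot 12 = \left(-1\right) \left(- \frac{7}{34}\right) 12 = \frac{7}{34} \cdot 12 = \frac{42}{17}$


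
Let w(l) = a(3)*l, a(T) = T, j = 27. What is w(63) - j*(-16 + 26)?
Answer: -81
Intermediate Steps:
w(l) = 3*l
w(63) - j*(-16 + 26) = 3*63 - 27*(-16 + 26) = 189 - 27*10 = 189 - 1*270 = 189 - 270 = -81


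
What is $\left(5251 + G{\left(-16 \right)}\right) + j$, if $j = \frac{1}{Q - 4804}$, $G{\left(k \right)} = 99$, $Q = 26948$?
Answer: $\frac{118470401}{22144} \approx 5350.0$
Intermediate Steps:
$j = \frac{1}{22144}$ ($j = \frac{1}{26948 - 4804} = \frac{1}{22144} \approx 4.5159 \cdot 10^{-5}$)
$\left(5251 + G{\left(-16 \right)}\right) + j = \left(5251 + 99\right) + \frac{1}{22144} = 5350 + \frac{1}{22144} = \frac{118470401}{22144}$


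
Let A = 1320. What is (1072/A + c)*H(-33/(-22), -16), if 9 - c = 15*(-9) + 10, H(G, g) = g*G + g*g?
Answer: 5160608/165 ≈ 31276.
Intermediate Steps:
H(G, g) = g² + G*g (H(G, g) = G*g + g² = g² + G*g)
c = 134 (c = 9 - (15*(-9) + 10) = 9 - (-135 + 10) = 9 - 1*(-125) = 9 + 125 = 134)
(1072/A + c)*H(-33/(-22), -16) = (1072/1320 + 134)*(-16*(-33/(-22) - 16)) = (1072*(1/1320) + 134)*(-16*(-33*(-1/22) - 16)) = (134/165 + 134)*(-16*(3/2 - 16)) = 22244*(-16*(-29/2))/165 = (22244/165)*232 = 5160608/165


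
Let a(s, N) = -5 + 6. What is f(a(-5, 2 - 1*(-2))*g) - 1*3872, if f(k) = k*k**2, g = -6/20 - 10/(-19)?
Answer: -26557968493/6859000 ≈ -3872.0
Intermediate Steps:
a(s, N) = 1
g = 43/190 (g = -6*1/20 - 10*(-1/19) = -3/10 + 10/19 = 43/190 ≈ 0.22632)
f(k) = k**3
f(a(-5, 2 - 1*(-2))*g) - 1*3872 = (1*(43/190))**3 - 1*3872 = (43/190)**3 - 3872 = 79507/6859000 - 3872 = -26557968493/6859000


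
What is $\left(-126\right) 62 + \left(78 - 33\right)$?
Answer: $-7767$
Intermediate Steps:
$\left(-126\right) 62 + \left(78 - 33\right) = -7812 + 45 = -7767$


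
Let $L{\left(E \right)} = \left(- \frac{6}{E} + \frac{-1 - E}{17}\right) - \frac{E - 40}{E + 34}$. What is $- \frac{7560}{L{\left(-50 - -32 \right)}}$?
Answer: $- \frac{25920}{17} \approx -1524.7$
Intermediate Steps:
$L{\left(E \right)} = - \frac{1}{17} - \frac{6}{E} - \frac{E}{17} - \frac{-40 + E}{34 + E}$ ($L{\left(E \right)} = \left(- \frac{6}{E} + \left(-1 - E\right) \frac{1}{17}\right) - \frac{-40 + E}{34 + E} = \left(- \frac{6}{E} - \left(\frac{1}{17} + \frac{E}{17}\right)\right) - \frac{-40 + E}{34 + E} = \left(- \frac{1}{17} - \frac{6}{E} - \frac{E}{17}\right) - \frac{-40 + E}{34 + E} = - \frac{1}{17} - \frac{6}{E} - \frac{E}{17} - \frac{-40 + E}{34 + E}$)
$- \frac{7560}{L{\left(-50 - -32 \right)}} = - \frac{7560}{\frac{1}{17} \frac{1}{-50 - -32} \frac{1}{34 - 18} \left(-3468 - \left(-50 - -32\right)^{3} - 52 \left(-50 - -32\right)^{2} + 544 \left(-50 - -32\right)\right)} = - \frac{7560}{\frac{1}{17} \frac{1}{-50 + 32} \frac{1}{34 + \left(-50 + 32\right)} \left(-3468 - \left(-50 + 32\right)^{3} - 52 \left(-50 + 32\right)^{2} + 544 \left(-50 + 32\right)\right)} = - \frac{7560}{\frac{1}{17} \frac{1}{-18} \frac{1}{34 - 18} \left(-3468 - \left(-18\right)^{3} - 52 \left(-18\right)^{2} + 544 \left(-18\right)\right)} = - \frac{7560}{\frac{1}{17} \left(- \frac{1}{18}\right) \frac{1}{16} \left(-3468 - -5832 - 16848 - 9792\right)} = - \frac{7560}{\frac{1}{17} \left(- \frac{1}{18}\right) \frac{1}{16} \left(-3468 + 5832 - 16848 - 9792\right)} = - \frac{7560}{\frac{1}{17} \left(- \frac{1}{18}\right) \frac{1}{16} \left(-24276\right)} = - \frac{7560}{\frac{119}{24}} = \left(-7560\right) \frac{24}{119} = - \frac{25920}{17}$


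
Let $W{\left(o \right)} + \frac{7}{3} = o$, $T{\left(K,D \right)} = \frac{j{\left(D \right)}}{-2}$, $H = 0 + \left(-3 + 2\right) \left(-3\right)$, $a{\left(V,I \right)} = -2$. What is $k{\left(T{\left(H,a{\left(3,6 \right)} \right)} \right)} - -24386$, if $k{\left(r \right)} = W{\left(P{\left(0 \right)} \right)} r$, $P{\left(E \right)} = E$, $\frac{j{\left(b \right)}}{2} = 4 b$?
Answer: $\frac{73102}{3} \approx 24367.0$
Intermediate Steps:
$j{\left(b \right)} = 8 b$ ($j{\left(b \right)} = 2 \cdot 4 b = 8 b$)
$H = 3$ ($H = 0 - -3 = 0 + 3 = 3$)
$T{\left(K,D \right)} = - 4 D$ ($T{\left(K,D \right)} = \frac{8 D}{-2} = 8 D \left(- \frac{1}{2}\right) = - 4 D$)
$W{\left(o \right)} = - \frac{7}{3} + o$
$k{\left(r \right)} = - \frac{7 r}{3}$ ($k{\left(r \right)} = \left(- \frac{7}{3} + 0\right) r = - \frac{7 r}{3}$)
$k{\left(T{\left(H,a{\left(3,6 \right)} \right)} \right)} - -24386 = - \frac{7 \left(\left(-4\right) \left(-2\right)\right)}{3} - -24386 = \left(- \frac{7}{3}\right) 8 + 24386 = - \frac{56}{3} + 24386 = \frac{73102}{3}$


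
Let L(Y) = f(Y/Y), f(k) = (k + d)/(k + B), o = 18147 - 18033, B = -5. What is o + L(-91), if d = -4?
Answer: 459/4 ≈ 114.75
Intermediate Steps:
o = 114
f(k) = (-4 + k)/(-5 + k) (f(k) = (k - 4)/(k - 5) = (-4 + k)/(-5 + k))
L(Y) = ¾ (L(Y) = (-4 + Y/Y)/(-5 + Y/Y) = (-4 + 1)/(-5 + 1) = -3/(-4) = -¼*(-3) = ¾)
o + L(-91) = 114 + ¾ = 459/4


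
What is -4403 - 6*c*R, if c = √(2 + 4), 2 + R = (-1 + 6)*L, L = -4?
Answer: -4403 + 132*√6 ≈ -4079.7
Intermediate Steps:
R = -22 (R = -2 + (-1 + 6)*(-4) = -2 + 5*(-4) = -2 - 20 = -22)
c = √6 ≈ 2.4495
-4403 - 6*c*R = -4403 - 6*√6*(-22) = -4403 - (-132)*√6 = -4403 + 132*√6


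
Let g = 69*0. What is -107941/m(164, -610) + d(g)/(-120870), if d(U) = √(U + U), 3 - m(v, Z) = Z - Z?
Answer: -107941/3 ≈ -35980.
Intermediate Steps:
m(v, Z) = 3 (m(v, Z) = 3 - (Z - Z) = 3 - 1*0 = 3 + 0 = 3)
g = 0
d(U) = √2*√U (d(U) = √(2*U) = √2*√U)
-107941/m(164, -610) + d(g)/(-120870) = -107941/3 + (√2*√0)/(-120870) = -107941*⅓ + (√2*0)*(-1/120870) = -107941/3 + 0*(-1/120870) = -107941/3 + 0 = -107941/3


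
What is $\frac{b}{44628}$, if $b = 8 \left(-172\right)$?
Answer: $- \frac{344}{11157} \approx -0.030833$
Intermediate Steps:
$b = -1376$
$\frac{b}{44628} = - \frac{1376}{44628} = \left(-1376\right) \frac{1}{44628} = - \frac{344}{11157}$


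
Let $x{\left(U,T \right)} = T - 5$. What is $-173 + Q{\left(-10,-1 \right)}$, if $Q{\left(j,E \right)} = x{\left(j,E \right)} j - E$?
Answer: $-112$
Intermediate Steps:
$x{\left(U,T \right)} = -5 + T$
$Q{\left(j,E \right)} = - E + j \left(-5 + E\right)$ ($Q{\left(j,E \right)} = \left(-5 + E\right) j - E = j \left(-5 + E\right) - E = - E + j \left(-5 + E\right)$)
$-173 + Q{\left(-10,-1 \right)} = -173 - \left(-1 + 10 \left(-5 - 1\right)\right) = -173 + \left(1 - -60\right) = -173 + \left(1 + 60\right) = -173 + 61 = -112$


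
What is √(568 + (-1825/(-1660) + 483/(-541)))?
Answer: 5*√183306124907/89806 ≈ 23.837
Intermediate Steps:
√(568 + (-1825/(-1660) + 483/(-541))) = √(568 + (-1825*(-1/1660) + 483*(-1/541))) = √(568 + (365/332 - 483/541)) = √(568 + 37109/179612) = √(102056725/179612) = 5*√183306124907/89806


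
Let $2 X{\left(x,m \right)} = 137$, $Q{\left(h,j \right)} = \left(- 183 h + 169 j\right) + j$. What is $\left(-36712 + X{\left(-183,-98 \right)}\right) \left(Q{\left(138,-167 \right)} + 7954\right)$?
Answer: $1674241515$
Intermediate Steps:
$Q{\left(h,j \right)} = - 183 h + 170 j$
$X{\left(x,m \right)} = \frac{137}{2}$ ($X{\left(x,m \right)} = \frac{1}{2} \cdot 137 = \frac{137}{2}$)
$\left(-36712 + X{\left(-183,-98 \right)}\right) \left(Q{\left(138,-167 \right)} + 7954\right) = \left(-36712 + \frac{137}{2}\right) \left(\left(\left(-183\right) 138 + 170 \left(-167\right)\right) + 7954\right) = - \frac{73287 \left(\left(-25254 - 28390\right) + 7954\right)}{2} = - \frac{73287 \left(-53644 + 7954\right)}{2} = \left(- \frac{73287}{2}\right) \left(-45690\right) = 1674241515$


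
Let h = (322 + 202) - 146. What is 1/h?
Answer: 1/378 ≈ 0.0026455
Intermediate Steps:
h = 378 (h = 524 - 146 = 378)
1/h = 1/378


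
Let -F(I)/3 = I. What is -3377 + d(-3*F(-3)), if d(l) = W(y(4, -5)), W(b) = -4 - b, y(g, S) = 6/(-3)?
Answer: -3379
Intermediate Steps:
y(g, S) = -2 (y(g, S) = 6*(-⅓) = -2)
F(I) = -3*I
d(l) = -2 (d(l) = -4 - 1*(-2) = -4 + 2 = -2)
-3377 + d(-3*F(-3)) = -3377 - 2 = -3379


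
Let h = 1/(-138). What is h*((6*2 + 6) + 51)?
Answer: -1/2 ≈ -0.50000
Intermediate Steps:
h = -1/138 ≈ -0.0072464
h*((6*2 + 6) + 51) = -((6*2 + 6) + 51)/138 = -((12 + 6) + 51)/138 = -(18 + 51)/138 = -1/138*69 = -1/2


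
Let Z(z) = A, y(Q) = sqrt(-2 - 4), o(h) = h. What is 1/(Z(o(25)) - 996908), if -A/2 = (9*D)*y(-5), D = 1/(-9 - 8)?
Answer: -72026603/71803896744010 - 153*I*sqrt(6)/143607793488020 ≈ -1.0031e-6 - 2.6097e-12*I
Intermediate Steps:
y(Q) = I*sqrt(6) (y(Q) = sqrt(-6) = I*sqrt(6))
D = -1/17 (D = 1/(-17) = -1/17 ≈ -0.058824)
A = 18*I*sqrt(6)/17 (A = -2*9*(-1/17)*I*sqrt(6) = -(-18)*I*sqrt(6)/17 = 18*I*sqrt(6)/17 ≈ 2.5936*I)
Z(z) = 18*I*sqrt(6)/17
1/(Z(o(25)) - 996908) = 1/(18*I*sqrt(6)/17 - 996908) = 1/(-996908 + 18*I*sqrt(6)/17)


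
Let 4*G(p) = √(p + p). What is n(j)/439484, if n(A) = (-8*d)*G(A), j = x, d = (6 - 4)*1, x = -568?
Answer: -4*I*√71/109871 ≈ -0.00030677*I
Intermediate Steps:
d = 2 (d = 2*1 = 2)
j = -568
G(p) = √2*√p/4 (G(p) = √(p + p)/4 = √(2*p)/4 = (√2*√p)/4 = √2*√p/4)
n(A) = -4*√2*√A (n(A) = (-8*2)*(√2*√A/4) = -4*√2*√A)
n(j)/439484 = -4*√2*√(-568)/439484 = -4*√2*2*I*√142*(1/439484) = -16*I*√71*(1/439484) = -4*I*√71/109871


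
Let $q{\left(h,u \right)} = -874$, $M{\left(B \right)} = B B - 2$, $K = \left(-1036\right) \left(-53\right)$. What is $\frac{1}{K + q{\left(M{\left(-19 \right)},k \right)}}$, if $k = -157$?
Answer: $\frac{1}{54034} \approx 1.8507 \cdot 10^{-5}$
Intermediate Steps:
$K = 54908$
$M{\left(B \right)} = -2 + B^{2}$ ($M{\left(B \right)} = B^{2} - 2 = -2 + B^{2}$)
$\frac{1}{K + q{\left(M{\left(-19 \right)},k \right)}} = \frac{1}{54908 - 874} = \frac{1}{54034}$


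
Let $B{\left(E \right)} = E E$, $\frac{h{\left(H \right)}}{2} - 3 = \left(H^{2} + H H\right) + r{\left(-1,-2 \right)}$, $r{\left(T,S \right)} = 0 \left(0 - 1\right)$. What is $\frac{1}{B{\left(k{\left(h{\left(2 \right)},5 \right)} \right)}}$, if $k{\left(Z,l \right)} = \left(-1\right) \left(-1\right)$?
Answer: $1$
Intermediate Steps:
$r{\left(T,S \right)} = 0$ ($r{\left(T,S \right)} = 0 \left(-1\right) = 0$)
$h{\left(H \right)} = 6 + 4 H^{2}$ ($h{\left(H \right)} = 6 + 2 \left(\left(H^{2} + H H\right) + 0\right) = 6 + 2 \left(\left(H^{2} + H^{2}\right) + 0\right) = 6 + 2 \left(2 H^{2} + 0\right) = 6 + 2 \cdot 2 H^{2} = 6 + 4 H^{2}$)
$k{\left(Z,l \right)} = 1$
$B{\left(E \right)} = E^{2}$
$\frac{1}{B{\left(k{\left(h{\left(2 \right)},5 \right)} \right)}} = \frac{1}{1^{2}} = 1^{-1} = 1$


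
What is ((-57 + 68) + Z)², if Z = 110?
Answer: 14641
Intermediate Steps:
((-57 + 68) + Z)² = ((-57 + 68) + 110)² = (11 + 110)² = 121² = 14641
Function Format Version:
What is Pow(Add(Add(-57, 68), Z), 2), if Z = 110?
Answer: 14641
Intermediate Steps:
Pow(Add(Add(-57, 68), Z), 2) = Pow(Add(Add(-57, 68), 110), 2) = Pow(Add(11, 110), 2) = Pow(121, 2) = 14641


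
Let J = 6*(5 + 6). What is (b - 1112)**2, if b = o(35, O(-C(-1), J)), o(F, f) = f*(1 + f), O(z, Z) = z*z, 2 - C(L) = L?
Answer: 1044484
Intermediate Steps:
C(L) = 2 - L
J = 66 (J = 6*11 = 66)
O(z, Z) = z**2
b = 90 (b = (-(2 - 1*(-1)))**2*(1 + (-(2 - 1*(-1)))**2) = (-(2 + 1))**2*(1 + (-(2 + 1))**2) = (-1*3)**2*(1 + (-1*3)**2) = (-3)**2*(1 + (-3)**2) = 9*(1 + 9) = 9*10 = 90)
(b - 1112)**2 = (90 - 1112)**2 = (-1022)**2 = 1044484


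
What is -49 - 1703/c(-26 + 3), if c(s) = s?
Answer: 576/23 ≈ 25.043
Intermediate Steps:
-49 - 1703/c(-26 + 3) = -49 - 1703/(-26 + 3) = -49 - 1703/(-23) = -49 - 1703*(-1/23) = -49 + 1703/23 = 576/23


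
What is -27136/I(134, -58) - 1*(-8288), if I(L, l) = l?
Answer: 253920/29 ≈ 8755.9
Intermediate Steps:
-27136/I(134, -58) - 1*(-8288) = -27136/(-58) - 1*(-8288) = -27136*(-1/58) + 8288 = 13568/29 + 8288 = 253920/29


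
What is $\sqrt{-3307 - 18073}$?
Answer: $2 i \sqrt{5345} \approx 146.22 i$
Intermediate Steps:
$\sqrt{-3307 - 18073} = \sqrt{-21380} = 2 i \sqrt{5345}$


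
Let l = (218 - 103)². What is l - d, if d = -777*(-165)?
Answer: -114980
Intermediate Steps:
d = 128205 (d = -1*(-128205) = 128205)
l = 13225 (l = 115² = 13225)
l - d = 13225 - 1*128205 = 13225 - 128205 = -114980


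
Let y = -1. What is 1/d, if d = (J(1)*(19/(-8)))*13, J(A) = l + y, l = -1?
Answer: 4/247 ≈ 0.016194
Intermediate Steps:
J(A) = -2 (J(A) = -1 - 1 = -2)
d = 247/4 (d = -38/(-8)*13 = -38*(-1)/8*13 = -2*(-19/8)*13 = (19/4)*13 = 247/4 ≈ 61.750)
1/d = 1/(247/4) = 4/247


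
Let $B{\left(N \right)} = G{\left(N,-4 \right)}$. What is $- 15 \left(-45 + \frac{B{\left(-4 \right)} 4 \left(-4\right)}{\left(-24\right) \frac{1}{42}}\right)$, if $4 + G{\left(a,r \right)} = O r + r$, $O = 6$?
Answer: $14115$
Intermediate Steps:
$G{\left(a,r \right)} = -4 + 7 r$ ($G{\left(a,r \right)} = -4 + \left(6 r + r\right) = -4 + 7 r$)
$B{\left(N \right)} = -32$ ($B{\left(N \right)} = -4 + 7 \left(-4\right) = -4 - 28 = -32$)
$- 15 \left(-45 + \frac{B{\left(-4 \right)} 4 \left(-4\right)}{\left(-24\right) \frac{1}{42}}\right) = - 15 \left(-45 + \frac{\left(-32\right) 4 \left(-4\right)}{\left(-24\right) \frac{1}{42}}\right) = - 15 \left(-45 + \frac{\left(-128\right) \left(-4\right)}{\left(-24\right) \frac{1}{42}}\right) = - 15 \left(-45 + \frac{512}{- \frac{4}{7}}\right) = - 15 \left(-45 + 512 \left(- \frac{7}{4}\right)\right) = - 15 \left(-45 - 896\right) = \left(-15\right) \left(-941\right) = 14115$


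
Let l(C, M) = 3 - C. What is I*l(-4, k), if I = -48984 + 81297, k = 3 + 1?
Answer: 226191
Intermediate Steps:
k = 4
I = 32313
I*l(-4, k) = 32313*(3 - 1*(-4)) = 32313*(3 + 4) = 32313*7 = 226191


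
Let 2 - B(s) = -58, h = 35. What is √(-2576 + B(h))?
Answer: 2*I*√629 ≈ 50.16*I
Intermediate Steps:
B(s) = 60 (B(s) = 2 - 1*(-58) = 2 + 58 = 60)
√(-2576 + B(h)) = √(-2576 + 60) = √(-2516) = 2*I*√629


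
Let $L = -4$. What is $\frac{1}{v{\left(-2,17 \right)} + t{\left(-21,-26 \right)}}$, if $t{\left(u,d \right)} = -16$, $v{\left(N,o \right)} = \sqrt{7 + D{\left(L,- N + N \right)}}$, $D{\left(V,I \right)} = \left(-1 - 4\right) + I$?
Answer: $- \frac{8}{127} - \frac{\sqrt{2}}{254} \approx -0.06856$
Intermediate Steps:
$D{\left(V,I \right)} = -5 + I$
$v{\left(N,o \right)} = \sqrt{2}$ ($v{\left(N,o \right)} = \sqrt{7 + \left(-5 + \left(- N + N\right)\right)} = \sqrt{7 + \left(-5 + 0\right)} = \sqrt{7 - 5} = \sqrt{2}$)
$\frac{1}{v{\left(-2,17 \right)} + t{\left(-21,-26 \right)}} = \frac{1}{\sqrt{2} - 16} = \frac{1}{-16 + \sqrt{2}}$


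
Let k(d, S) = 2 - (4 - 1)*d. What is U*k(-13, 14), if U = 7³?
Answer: 14063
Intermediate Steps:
k(d, S) = 2 - 3*d
U = 343
U*k(-13, 14) = 343*(2 - 3*(-13)) = 343*(2 + 39) = 343*41 = 14063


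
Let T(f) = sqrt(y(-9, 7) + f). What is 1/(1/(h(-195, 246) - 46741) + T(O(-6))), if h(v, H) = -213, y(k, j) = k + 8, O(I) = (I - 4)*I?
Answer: 46954/130076008843 + 2204678116*sqrt(59)/130076008843 ≈ 0.13019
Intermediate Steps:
O(I) = I*(-4 + I) (O(I) = (-4 + I)*I = I*(-4 + I))
y(k, j) = 8 + k
T(f) = sqrt(-1 + f) (T(f) = sqrt((8 - 9) + f) = sqrt(-1 + f))
1/(1/(h(-195, 246) - 46741) + T(O(-6))) = 1/(1/(-213 - 46741) + sqrt(-1 - 6*(-4 - 6))) = 1/(1/(-46954) + sqrt(-1 - 6*(-10))) = 1/(-1/46954 + sqrt(-1 + 60)) = 1/(-1/46954 + sqrt(59))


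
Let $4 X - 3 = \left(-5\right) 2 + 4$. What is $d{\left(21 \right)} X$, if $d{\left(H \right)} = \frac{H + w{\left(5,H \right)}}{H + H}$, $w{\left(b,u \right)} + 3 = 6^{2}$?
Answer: $- \frac{27}{28} \approx -0.96429$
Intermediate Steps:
$w{\left(b,u \right)} = 33$ ($w{\left(b,u \right)} = -3 + 6^{2} = -3 + 36 = 33$)
$d{\left(H \right)} = \frac{33 + H}{2 H}$ ($d{\left(H \right)} = \frac{H + 33}{H + H} = \frac{33 + H}{2 H}$)
$X = - \frac{3}{4}$ ($X = \frac{3}{4} + \frac{\left(-5\right) 2 + 4}{4} = \frac{3}{4} + \frac{-10 + 4}{4} = \frac{3}{4} + \frac{1}{4} \left(-6\right) = \frac{3}{4} - \frac{3}{2} = - \frac{3}{4} \approx -0.75$)
$d{\left(21 \right)} X = \frac{33 + 21}{2 \cdot 21} \left(- \frac{3}{4}\right) = \frac{1}{2} \cdot \frac{1}{21} \cdot 54 \left(- \frac{3}{4}\right) = \frac{9}{7} \left(- \frac{3}{4}\right) = - \frac{27}{28}$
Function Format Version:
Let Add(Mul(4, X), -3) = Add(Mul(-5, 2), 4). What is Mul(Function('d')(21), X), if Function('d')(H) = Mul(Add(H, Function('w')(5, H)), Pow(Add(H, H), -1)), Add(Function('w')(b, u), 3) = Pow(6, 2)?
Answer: Rational(-27, 28) ≈ -0.96429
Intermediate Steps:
Function('w')(b, u) = 33 (Function('w')(b, u) = Add(-3, Pow(6, 2)) = Add(-3, 36) = 33)
Function('d')(H) = Mul(Rational(1, 2), Pow(H, -1), Add(33, H)) (Function('d')(H) = Mul(Add(H, 33), Pow(Add(H, H), -1)) = Mul(Add(33, H), Pow(Mul(2, H), -1)) = Mul(Add(33, H), Mul(Rational(1, 2), Pow(H, -1))) = Mul(Rational(1, 2), Pow(H, -1), Add(33, H)))
X = Rational(-3, 4) (X = Add(Rational(3, 4), Mul(Rational(1, 4), Add(Mul(-5, 2), 4))) = Add(Rational(3, 4), Mul(Rational(1, 4), Add(-10, 4))) = Add(Rational(3, 4), Mul(Rational(1, 4), -6)) = Add(Rational(3, 4), Rational(-3, 2)) = Rational(-3, 4) ≈ -0.75000)
Mul(Function('d')(21), X) = Mul(Mul(Rational(1, 2), Pow(21, -1), Add(33, 21)), Rational(-3, 4)) = Mul(Mul(Rational(1, 2), Rational(1, 21), 54), Rational(-3, 4)) = Mul(Rational(9, 7), Rational(-3, 4)) = Rational(-27, 28)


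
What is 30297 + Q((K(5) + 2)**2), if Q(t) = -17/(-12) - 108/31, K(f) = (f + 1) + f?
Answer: 11269715/372 ≈ 30295.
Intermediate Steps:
K(f) = 1 + 2*f (K(f) = (1 + f) + f = 1 + 2*f)
Q(t) = -769/372 (Q(t) = -17*(-1/12) - 108*1/31 = 17/12 - 108/31 = -769/372)
30297 + Q((K(5) + 2)**2) = 30297 - 769/372 = 11269715/372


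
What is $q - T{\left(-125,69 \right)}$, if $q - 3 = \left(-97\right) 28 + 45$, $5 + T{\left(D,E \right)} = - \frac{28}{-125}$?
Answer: $- \frac{332903}{125} \approx -2663.2$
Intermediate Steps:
$T{\left(D,E \right)} = - \frac{597}{125}$ ($T{\left(D,E \right)} = -5 - \frac{28}{-125} = -5 - - \frac{28}{125} = -5 + \frac{28}{125} = - \frac{597}{125}$)
$q = -2668$ ($q = 3 + \left(\left(-97\right) 28 + 45\right) = 3 + \left(-2716 + 45\right) = 3 - 2671 = -2668$)
$q - T{\left(-125,69 \right)} = -2668 - - \frac{597}{125} = -2668 + \frac{597}{125} = - \frac{332903}{125}$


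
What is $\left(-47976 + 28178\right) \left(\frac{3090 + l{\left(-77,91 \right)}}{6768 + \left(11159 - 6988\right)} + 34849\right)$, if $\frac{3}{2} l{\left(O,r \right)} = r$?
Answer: $- \frac{22641964584830}{32817} \approx -6.8995 \cdot 10^{8}$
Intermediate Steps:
$l{\left(O,r \right)} = \frac{2 r}{3}$
$\left(-47976 + 28178\right) \left(\frac{3090 + l{\left(-77,91 \right)}}{6768 + \left(11159 - 6988\right)} + 34849\right) = \left(-47976 + 28178\right) \left(\frac{3090 + \frac{2}{3} \cdot 91}{6768 + \left(11159 - 6988\right)} + 34849\right) = - 19798 \left(\frac{3090 + \frac{182}{3}}{6768 + 4171} + 34849\right) = - 19798 \left(\frac{9452}{3 \cdot 10939} + 34849\right) = - 19798 \left(\frac{9452}{3} \cdot \frac{1}{10939} + 34849\right) = - 19798 \left(\frac{9452}{32817} + 34849\right) = \left(-19798\right) \frac{1143649085}{32817} = - \frac{22641964584830}{32817}$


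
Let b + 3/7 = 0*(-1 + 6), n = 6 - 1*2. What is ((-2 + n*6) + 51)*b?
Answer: -219/7 ≈ -31.286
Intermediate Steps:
n = 4 (n = 6 - 2 = 4)
b = -3/7 (b = -3/7 + 0*(-1 + 6) = -3/7 + 0*5 = -3/7 + 0 = -3/7 ≈ -0.42857)
((-2 + n*6) + 51)*b = ((-2 + 4*6) + 51)*(-3/7) = ((-2 + 24) + 51)*(-3/7) = (22 + 51)*(-3/7) = 73*(-3/7) = -219/7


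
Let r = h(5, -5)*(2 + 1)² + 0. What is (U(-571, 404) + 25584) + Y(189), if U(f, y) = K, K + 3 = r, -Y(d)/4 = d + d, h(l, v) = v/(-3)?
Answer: 24084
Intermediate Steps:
h(l, v) = -v/3 (h(l, v) = v*(-⅓) = -v/3)
Y(d) = -8*d (Y(d) = -4*(d + d) = -8*d)
r = 15 (r = (-⅓*(-5))*(2 + 1)² + 0 = (5/3)*3² + 0 = (5/3)*9 + 0 = 15 + 0 = 15)
K = 12 (K = -3 + 15 = 12)
U(f, y) = 12
(U(-571, 404) + 25584) + Y(189) = (12 + 25584) - 8*189 = 25596 - 1512 = 24084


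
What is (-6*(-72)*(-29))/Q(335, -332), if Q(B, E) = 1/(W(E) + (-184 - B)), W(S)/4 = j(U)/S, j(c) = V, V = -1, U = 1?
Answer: 539656128/83 ≈ 6.5019e+6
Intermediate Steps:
j(c) = -1
W(S) = -4/S (W(S) = 4*(-1/S) = -4/S)
Q(B, E) = 1/(-184 - B - 4/E) (Q(B, E) = 1/(-4/E + (-184 - B)) = 1/(-184 - B - 4/E))
(-6*(-72)*(-29))/Q(335, -332) = (-6*(-72)*(-29))/((-1*(-332)/(4 - 332*(184 + 335)))) = (432*(-29))/((-1*(-332)/(4 - 332*519))) = -12528/((-1*(-332)/(4 - 172308))) = -12528/((-1*(-332)/(-172304))) = -12528/((-1*(-332)*(-1/172304))) = -12528/(-83/43076) = -12528*(-43076/83) = 539656128/83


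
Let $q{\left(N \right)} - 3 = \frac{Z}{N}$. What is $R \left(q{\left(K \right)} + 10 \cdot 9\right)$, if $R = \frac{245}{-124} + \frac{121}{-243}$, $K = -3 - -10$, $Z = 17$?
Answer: $- \frac{12448013}{52731} \approx -236.07$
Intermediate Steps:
$K = 7$ ($K = -3 + 10 = 7$)
$q{\left(N \right)} = 3 + \frac{17}{N}$
$R = - \frac{74539}{30132}$ ($R = 245 \left(- \frac{1}{124}\right) + 121 \left(- \frac{1}{243}\right) = - \frac{245}{124} - \frac{121}{243} = - \frac{74539}{30132} \approx -2.4737$)
$R \left(q{\left(K \right)} + 10 \cdot 9\right) = - \frac{74539 \left(\left(3 + \frac{17}{7}\right) + 10 \cdot 9\right)}{30132} = - \frac{74539 \left(\left(3 + 17 \cdot \frac{1}{7}\right) + 90\right)}{30132} = - \frac{74539 \left(\left(3 + \frac{17}{7}\right) + 90\right)}{30132} = - \frac{74539 \left(\frac{38}{7} + 90\right)}{30132} = \left(- \frac{74539}{30132}\right) \frac{668}{7} = - \frac{12448013}{52731}$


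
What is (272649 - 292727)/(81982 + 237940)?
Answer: -10039/159961 ≈ -0.062759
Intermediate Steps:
(272649 - 292727)/(81982 + 237940) = -20078/319922 = -20078*1/319922 = -10039/159961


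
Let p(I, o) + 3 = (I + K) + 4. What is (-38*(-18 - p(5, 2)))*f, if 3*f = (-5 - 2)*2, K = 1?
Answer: -13300/3 ≈ -4433.3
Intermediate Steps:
p(I, o) = 2 + I (p(I, o) = -3 + ((I + 1) + 4) = -3 + ((1 + I) + 4) = -3 + (5 + I) = 2 + I)
f = -14/3 (f = ((-5 - 2)*2)/3 = (-7*2)/3 = (⅓)*(-14) = -14/3 ≈ -4.6667)
(-38*(-18 - p(5, 2)))*f = -38*(-18 - (2 + 5))*(-14/3) = -38*(-18 - 1*7)*(-14/3) = -38*(-18 - 7)*(-14/3) = -38*(-25)*(-14/3) = 950*(-14/3) = -13300/3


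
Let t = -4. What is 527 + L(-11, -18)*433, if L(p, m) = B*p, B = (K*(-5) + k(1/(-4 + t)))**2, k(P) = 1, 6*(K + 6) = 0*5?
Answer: -4576716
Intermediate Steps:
K = -6 (K = -6 + (0*5)/6 = -6 + (1/6)*0 = -6 + 0 = -6)
B = 961 (B = (-6*(-5) + 1)**2 = (30 + 1)**2 = 31**2 = 961)
L(p, m) = 961*p
527 + L(-11, -18)*433 = 527 + (961*(-11))*433 = 527 - 10571*433 = 527 - 4577243 = -4576716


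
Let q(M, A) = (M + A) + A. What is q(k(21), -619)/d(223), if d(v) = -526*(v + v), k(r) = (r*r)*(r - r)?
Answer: 619/117298 ≈ 0.0052772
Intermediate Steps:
k(r) = 0 (k(r) = r²*0 = 0)
d(v) = -1052*v
q(M, A) = M + 2*A (q(M, A) = (A + M) + A = M + 2*A)
q(k(21), -619)/d(223) = (0 + 2*(-619))/((-1052*223)) = (0 - 1238)/(-234596) = -1238*(-1/234596) = 619/117298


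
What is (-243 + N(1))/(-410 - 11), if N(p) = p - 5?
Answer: 247/421 ≈ 0.58670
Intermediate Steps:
N(p) = -5 + p
(-243 + N(1))/(-410 - 11) = (-243 + (-5 + 1))/(-410 - 11) = (-243 - 4)/(-421) = -247*(-1/421) = 247/421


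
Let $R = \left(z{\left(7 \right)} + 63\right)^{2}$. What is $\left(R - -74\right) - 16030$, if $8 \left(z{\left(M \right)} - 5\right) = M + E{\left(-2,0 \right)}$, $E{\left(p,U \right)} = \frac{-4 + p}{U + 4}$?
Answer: $- \frac{2876935}{256} \approx -11238.0$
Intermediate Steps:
$E{\left(p,U \right)} = \frac{-4 + p}{4 + U}$
$z{\left(M \right)} = \frac{77}{16} + \frac{M}{8}$ ($z{\left(M \right)} = 5 + \frac{M + \frac{-4 - 2}{4 + 0}}{8} = 5 + \frac{M + \frac{1}{4} \left(-6\right)}{8} = 5 + \frac{M - \frac{3}{2}}{8} = 5 + \frac{- \frac{3}{2} + M}{8} = 5 + \left(- \frac{3}{16} + \frac{M}{8}\right) = \frac{77}{16} + \frac{M}{8}$)
$R = \frac{1207801}{256}$ ($R = \left(\left(\frac{77}{16} + \frac{1}{8} \cdot 7\right) + 63\right)^{2} = \left(\left(\frac{77}{16} + \frac{7}{8}\right) + 63\right)^{2} = \left(\frac{91}{16} + 63\right)^{2} = \left(\frac{1099}{16}\right)^{2} = \frac{1207801}{256} \approx 4718.0$)
$\left(R - -74\right) - 16030 = \left(\frac{1207801}{256} - -74\right) - 16030 = \left(\frac{1207801}{256} + 74\right) - 16030 = \frac{1226745}{256} - 16030 = - \frac{2876935}{256}$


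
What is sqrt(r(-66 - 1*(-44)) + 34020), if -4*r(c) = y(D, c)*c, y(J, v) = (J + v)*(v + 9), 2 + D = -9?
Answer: sqrt(145518)/2 ≈ 190.73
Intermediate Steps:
D = -11 (D = -2 - 9 = -11)
y(J, v) = (9 + v)*(J + v) (y(J, v) = (J + v)*(9 + v) = (9 + v)*(J + v))
r(c) = -c*(-99 + c**2 - 2*c)/4 (r(c) = -(c**2 + 9*(-11) + 9*c - 11*c)*c/4 = -(c**2 - 99 + 9*c - 11*c)*c/4 = -(-99 + c**2 - 2*c)*c/4 = -c*(-99 + c**2 - 2*c)/4)
sqrt(r(-66 - 1*(-44)) + 34020) = sqrt((-66 - 1*(-44))*(99 - (-66 - 1*(-44))**2 + 2*(-66 - 1*(-44)))/4 + 34020) = sqrt((-66 + 44)*(99 - (-66 + 44)**2 + 2*(-66 + 44))/4 + 34020) = sqrt((1/4)*(-22)*(99 - 1*(-22)**2 + 2*(-22)) + 34020) = sqrt((1/4)*(-22)*(99 - 1*484 - 44) + 34020) = sqrt((1/4)*(-22)*(99 - 484 - 44) + 34020) = sqrt((1/4)*(-22)*(-429) + 34020) = sqrt(4719/2 + 34020) = sqrt(72759/2) = sqrt(145518)/2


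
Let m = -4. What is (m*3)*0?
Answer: 0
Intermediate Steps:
(m*3)*0 = -4*3*0 = -12*0 = 0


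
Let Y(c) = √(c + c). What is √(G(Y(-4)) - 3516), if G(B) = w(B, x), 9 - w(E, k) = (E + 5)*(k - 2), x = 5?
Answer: √(-3522 - 6*I*√2) ≈ 0.07149 - 59.346*I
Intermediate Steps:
w(E, k) = 9 - (-2 + k)*(5 + E) (w(E, k) = 9 - (E + 5)*(k - 2) = 9 - (5 + E)*(-2 + k) = 9 - (-2 + k)*(5 + E))
Y(c) = √2*√c (Y(c) = √(2*c) = √2*√c)
G(B) = -6 - 3*B (G(B) = 19 - 5*5 + 2*B - 1*B*5 = 19 - 25 + 2*B - 5*B = -6 - 3*B)
√(G(Y(-4)) - 3516) = √((-6 - 3*√2*√(-4)) - 3516) = √((-6 - 3*√2*2*I) - 3516) = √((-6 - 6*I*√2) - 3516) = √(-3522 - 6*I*√2)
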